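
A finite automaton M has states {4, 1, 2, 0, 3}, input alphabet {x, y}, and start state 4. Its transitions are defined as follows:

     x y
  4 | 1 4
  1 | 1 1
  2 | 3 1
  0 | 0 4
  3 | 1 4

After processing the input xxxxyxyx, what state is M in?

Trace: 4 -x-> 1 -x-> 1 -x-> 1 -x-> 1 -y-> 1 -x-> 1 -y-> 1 -x-> 1

1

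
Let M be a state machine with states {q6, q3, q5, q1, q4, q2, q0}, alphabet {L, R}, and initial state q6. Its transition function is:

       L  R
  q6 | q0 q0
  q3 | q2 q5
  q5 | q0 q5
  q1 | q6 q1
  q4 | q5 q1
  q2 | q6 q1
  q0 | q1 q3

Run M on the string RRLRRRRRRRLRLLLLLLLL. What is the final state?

Trace: q6 -R-> q0 -R-> q3 -L-> q2 -R-> q1 -R-> q1 -R-> q1 -R-> q1 -R-> q1 -R-> q1 -R-> q1 -L-> q6 -R-> q0 -L-> q1 -L-> q6 -L-> q0 -L-> q1 -L-> q6 -L-> q0 -L-> q1 -L-> q6

q6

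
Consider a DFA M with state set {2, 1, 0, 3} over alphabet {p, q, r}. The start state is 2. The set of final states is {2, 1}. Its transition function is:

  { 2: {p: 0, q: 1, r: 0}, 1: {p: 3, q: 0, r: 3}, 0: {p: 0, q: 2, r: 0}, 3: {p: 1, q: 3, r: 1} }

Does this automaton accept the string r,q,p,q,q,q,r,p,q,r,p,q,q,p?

2 → 0 → 2 → 0 → 2 → 1 → 0 → 0 → 0 → 2 → 0 → 0 → 2 → 1 → 3
End state 3 is not accepting.

No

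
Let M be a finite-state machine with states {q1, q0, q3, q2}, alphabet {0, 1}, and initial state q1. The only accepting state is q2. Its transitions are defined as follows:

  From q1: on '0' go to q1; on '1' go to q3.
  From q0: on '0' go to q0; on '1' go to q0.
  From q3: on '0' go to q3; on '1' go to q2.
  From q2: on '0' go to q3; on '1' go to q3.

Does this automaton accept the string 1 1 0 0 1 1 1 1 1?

start at q1
read '1': q1 → q3
read '1': q3 → q2
read '0': q2 → q3
read '0': q3 → q3
read '1': q3 → q2
read '1': q2 → q3
read '1': q3 → q2
read '1': q2 → q3
read '1': q3 → q2
End state q2 is accepting.

Yes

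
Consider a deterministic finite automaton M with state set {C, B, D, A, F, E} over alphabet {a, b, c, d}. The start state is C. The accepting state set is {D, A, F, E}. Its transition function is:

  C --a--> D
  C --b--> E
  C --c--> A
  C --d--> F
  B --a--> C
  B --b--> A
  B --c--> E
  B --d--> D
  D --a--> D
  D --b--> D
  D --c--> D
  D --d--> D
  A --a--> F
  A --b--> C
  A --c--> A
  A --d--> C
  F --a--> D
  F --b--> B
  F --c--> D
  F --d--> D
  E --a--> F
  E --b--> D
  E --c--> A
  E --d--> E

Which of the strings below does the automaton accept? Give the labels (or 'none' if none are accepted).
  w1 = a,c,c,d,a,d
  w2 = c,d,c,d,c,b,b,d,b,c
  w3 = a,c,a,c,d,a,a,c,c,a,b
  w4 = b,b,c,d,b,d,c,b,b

w1, w2, w3, w4

w1:
  start at C
  read 'a': C → D
  read 'c': D → D
  read 'c': D → D
  read 'd': D → D
  read 'a': D → D
  read 'd': D → D
  end D, accepted
w2:
  start at C
  read 'c': C → A
  read 'd': A → C
  read 'c': C → A
  read 'd': A → C
  read 'c': C → A
  read 'b': A → C
  read 'b': C → E
  read 'd': E → E
  read 'b': E → D
  read 'c': D → D
  end D, accepted
w3:
  start at C
  read 'a': C → D
  read 'c': D → D
  read 'a': D → D
  read 'c': D → D
  read 'd': D → D
  read 'a': D → D
  read 'a': D → D
  read 'c': D → D
  read 'c': D → D
  read 'a': D → D
  read 'b': D → D
  end D, accepted
w4:
  start at C
  read 'b': C → E
  read 'b': E → D
  read 'c': D → D
  read 'd': D → D
  read 'b': D → D
  read 'd': D → D
  read 'c': D → D
  read 'b': D → D
  read 'b': D → D
  end D, accepted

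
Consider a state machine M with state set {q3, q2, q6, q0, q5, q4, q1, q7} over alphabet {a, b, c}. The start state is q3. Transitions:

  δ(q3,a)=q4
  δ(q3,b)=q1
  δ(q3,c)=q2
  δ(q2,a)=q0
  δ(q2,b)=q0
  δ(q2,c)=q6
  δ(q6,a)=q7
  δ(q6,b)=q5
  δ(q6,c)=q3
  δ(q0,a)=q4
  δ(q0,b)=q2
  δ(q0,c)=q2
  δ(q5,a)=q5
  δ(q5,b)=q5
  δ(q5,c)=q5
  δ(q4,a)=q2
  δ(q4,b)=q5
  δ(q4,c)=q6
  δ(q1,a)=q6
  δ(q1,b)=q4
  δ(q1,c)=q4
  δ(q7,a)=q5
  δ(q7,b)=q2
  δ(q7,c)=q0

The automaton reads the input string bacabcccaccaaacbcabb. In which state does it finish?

start at q3
read 'b': q3 → q1
read 'a': q1 → q6
read 'c': q6 → q3
read 'a': q3 → q4
read 'b': q4 → q5
read 'c': q5 → q5
read 'c': q5 → q5
read 'c': q5 → q5
read 'a': q5 → q5
read 'c': q5 → q5
read 'c': q5 → q5
read 'a': q5 → q5
read 'a': q5 → q5
read 'a': q5 → q5
read 'c': q5 → q5
read 'b': q5 → q5
read 'c': q5 → q5
read 'a': q5 → q5
read 'b': q5 → q5
read 'b': q5 → q5

q5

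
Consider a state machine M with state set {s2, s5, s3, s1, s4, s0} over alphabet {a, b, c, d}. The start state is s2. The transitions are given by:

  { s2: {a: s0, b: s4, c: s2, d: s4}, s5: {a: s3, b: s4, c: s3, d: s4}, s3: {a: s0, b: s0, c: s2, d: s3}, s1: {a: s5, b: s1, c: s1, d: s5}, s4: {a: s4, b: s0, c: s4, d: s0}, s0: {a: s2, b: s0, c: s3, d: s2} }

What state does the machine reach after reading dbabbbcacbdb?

s4

start at s2
read 'd': s2 → s4
read 'b': s4 → s0
read 'a': s0 → s2
read 'b': s2 → s4
read 'b': s4 → s0
read 'b': s0 → s0
read 'c': s0 → s3
read 'a': s3 → s0
read 'c': s0 → s3
read 'b': s3 → s0
read 'd': s0 → s2
read 'b': s2 → s4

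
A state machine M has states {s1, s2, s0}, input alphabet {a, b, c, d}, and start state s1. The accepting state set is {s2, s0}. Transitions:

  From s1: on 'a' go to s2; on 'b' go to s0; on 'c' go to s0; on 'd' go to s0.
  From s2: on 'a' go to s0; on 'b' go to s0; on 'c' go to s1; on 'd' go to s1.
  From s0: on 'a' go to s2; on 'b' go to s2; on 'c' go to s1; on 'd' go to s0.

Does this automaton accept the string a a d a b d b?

Yes

start at s1
read 'a': s1 → s2
read 'a': s2 → s0
read 'd': s0 → s0
read 'a': s0 → s2
read 'b': s2 → s0
read 'd': s0 → s0
read 'b': s0 → s2
End state s2 is accepting.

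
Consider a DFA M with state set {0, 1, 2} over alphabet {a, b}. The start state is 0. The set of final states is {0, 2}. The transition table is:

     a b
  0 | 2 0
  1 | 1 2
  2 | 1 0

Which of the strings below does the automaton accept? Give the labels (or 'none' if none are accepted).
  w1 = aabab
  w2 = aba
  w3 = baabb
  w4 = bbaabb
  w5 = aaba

w1, w2, w3, w4

w1: 0 → 2 → 1 → 2 → 1 → 2  → end 2, accepted
w2: 0 → 2 → 0 → 2  → end 2, accepted
w3: 0 → 0 → 2 → 1 → 2 → 0  → end 0, accepted
w4: 0 → 0 → 0 → 2 → 1 → 2 → 0  → end 0, accepted
w5: 0 → 2 → 1 → 2 → 1  → end 1, rejected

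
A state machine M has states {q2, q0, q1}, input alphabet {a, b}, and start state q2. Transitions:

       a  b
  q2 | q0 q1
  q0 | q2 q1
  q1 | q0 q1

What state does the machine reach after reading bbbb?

q1

q2 → q1 → q1 → q1 → q1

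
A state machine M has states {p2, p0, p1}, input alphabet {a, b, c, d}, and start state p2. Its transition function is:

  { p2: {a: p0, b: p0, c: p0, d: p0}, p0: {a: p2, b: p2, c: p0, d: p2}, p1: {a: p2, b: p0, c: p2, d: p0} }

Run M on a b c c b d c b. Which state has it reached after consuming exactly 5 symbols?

start at p2
read 'a': p2 → p0
read 'b': p0 → p2
read 'c': p2 → p0
read 'c': p0 → p0
read 'b': p0 → p2
After 5 symbols: p2.

p2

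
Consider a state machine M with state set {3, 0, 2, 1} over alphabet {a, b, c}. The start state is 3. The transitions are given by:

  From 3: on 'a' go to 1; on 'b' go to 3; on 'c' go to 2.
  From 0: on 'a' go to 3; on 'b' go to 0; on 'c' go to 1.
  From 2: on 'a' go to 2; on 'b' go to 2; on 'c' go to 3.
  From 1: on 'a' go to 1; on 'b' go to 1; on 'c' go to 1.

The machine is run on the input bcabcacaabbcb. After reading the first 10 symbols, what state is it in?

1

start at 3
read 'b': 3 → 3
read 'c': 3 → 2
read 'a': 2 → 2
read 'b': 2 → 2
read 'c': 2 → 3
read 'a': 3 → 1
read 'c': 1 → 1
read 'a': 1 → 1
read 'a': 1 → 1
read 'b': 1 → 1
After 10 symbols: 1.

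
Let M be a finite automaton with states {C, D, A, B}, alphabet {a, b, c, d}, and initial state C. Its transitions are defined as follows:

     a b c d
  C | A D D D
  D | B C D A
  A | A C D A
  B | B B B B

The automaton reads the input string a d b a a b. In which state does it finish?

C

start at C
read 'a': C → A
read 'd': A → A
read 'b': A → C
read 'a': C → A
read 'a': A → A
read 'b': A → C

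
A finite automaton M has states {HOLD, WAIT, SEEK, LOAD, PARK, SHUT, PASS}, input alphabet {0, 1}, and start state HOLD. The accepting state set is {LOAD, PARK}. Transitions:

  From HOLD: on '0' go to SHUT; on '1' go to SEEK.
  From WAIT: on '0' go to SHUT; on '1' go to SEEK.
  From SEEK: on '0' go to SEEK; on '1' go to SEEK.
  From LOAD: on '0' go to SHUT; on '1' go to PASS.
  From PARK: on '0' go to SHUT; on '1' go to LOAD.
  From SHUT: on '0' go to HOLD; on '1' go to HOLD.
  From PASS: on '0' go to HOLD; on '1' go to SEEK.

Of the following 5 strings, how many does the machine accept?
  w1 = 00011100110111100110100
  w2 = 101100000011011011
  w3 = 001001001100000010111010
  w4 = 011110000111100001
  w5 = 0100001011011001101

0

w1:
  start at HOLD
  read '0': HOLD → SHUT
  read '0': SHUT → HOLD
  read '0': HOLD → SHUT
  read '1': SHUT → HOLD
  read '1': HOLD → SEEK
  read '1': SEEK → SEEK
  read '0': SEEK → SEEK
  read '0': SEEK → SEEK
  read '1': SEEK → SEEK
  read '1': SEEK → SEEK
  read '0': SEEK → SEEK
  read '1': SEEK → SEEK
  read '1': SEEK → SEEK
  read '1': SEEK → SEEK
  read '1': SEEK → SEEK
  read '0': SEEK → SEEK
  read '0': SEEK → SEEK
  read '1': SEEK → SEEK
  read '1': SEEK → SEEK
  read '0': SEEK → SEEK
  read '1': SEEK → SEEK
  read '0': SEEK → SEEK
  read '0': SEEK → SEEK
  end SEEK, rejected
w2:
  start at HOLD
  read '1': HOLD → SEEK
  read '0': SEEK → SEEK
  read '1': SEEK → SEEK
  read '1': SEEK → SEEK
  read '0': SEEK → SEEK
  read '0': SEEK → SEEK
  read '0': SEEK → SEEK
  read '0': SEEK → SEEK
  read '0': SEEK → SEEK
  read '0': SEEK → SEEK
  read '1': SEEK → SEEK
  read '1': SEEK → SEEK
  read '0': SEEK → SEEK
  read '1': SEEK → SEEK
  read '1': SEEK → SEEK
  read '0': SEEK → SEEK
  read '1': SEEK → SEEK
  read '1': SEEK → SEEK
  end SEEK, rejected
w3:
  start at HOLD
  read '0': HOLD → SHUT
  read '0': SHUT → HOLD
  read '1': HOLD → SEEK
  read '0': SEEK → SEEK
  read '0': SEEK → SEEK
  read '1': SEEK → SEEK
  read '0': SEEK → SEEK
  read '0': SEEK → SEEK
  read '1': SEEK → SEEK
  read '1': SEEK → SEEK
  read '0': SEEK → SEEK
  read '0': SEEK → SEEK
  read '0': SEEK → SEEK
  read '0': SEEK → SEEK
  read '0': SEEK → SEEK
  read '0': SEEK → SEEK
  read '1': SEEK → SEEK
  read '0': SEEK → SEEK
  read '1': SEEK → SEEK
  read '1': SEEK → SEEK
  read '1': SEEK → SEEK
  read '0': SEEK → SEEK
  read '1': SEEK → SEEK
  read '0': SEEK → SEEK
  end SEEK, rejected
w4:
  start at HOLD
  read '0': HOLD → SHUT
  read '1': SHUT → HOLD
  read '1': HOLD → SEEK
  read '1': SEEK → SEEK
  read '1': SEEK → SEEK
  read '0': SEEK → SEEK
  read '0': SEEK → SEEK
  read '0': SEEK → SEEK
  read '0': SEEK → SEEK
  read '1': SEEK → SEEK
  read '1': SEEK → SEEK
  read '1': SEEK → SEEK
  read '1': SEEK → SEEK
  read '0': SEEK → SEEK
  read '0': SEEK → SEEK
  read '0': SEEK → SEEK
  read '0': SEEK → SEEK
  read '1': SEEK → SEEK
  end SEEK, rejected
w5:
  start at HOLD
  read '0': HOLD → SHUT
  read '1': SHUT → HOLD
  read '0': HOLD → SHUT
  read '0': SHUT → HOLD
  read '0': HOLD → SHUT
  read '0': SHUT → HOLD
  read '1': HOLD → SEEK
  read '0': SEEK → SEEK
  read '1': SEEK → SEEK
  read '1': SEEK → SEEK
  read '0': SEEK → SEEK
  read '1': SEEK → SEEK
  read '1': SEEK → SEEK
  read '0': SEEK → SEEK
  read '0': SEEK → SEEK
  read '1': SEEK → SEEK
  read '1': SEEK → SEEK
  read '0': SEEK → SEEK
  read '1': SEEK → SEEK
  end SEEK, rejected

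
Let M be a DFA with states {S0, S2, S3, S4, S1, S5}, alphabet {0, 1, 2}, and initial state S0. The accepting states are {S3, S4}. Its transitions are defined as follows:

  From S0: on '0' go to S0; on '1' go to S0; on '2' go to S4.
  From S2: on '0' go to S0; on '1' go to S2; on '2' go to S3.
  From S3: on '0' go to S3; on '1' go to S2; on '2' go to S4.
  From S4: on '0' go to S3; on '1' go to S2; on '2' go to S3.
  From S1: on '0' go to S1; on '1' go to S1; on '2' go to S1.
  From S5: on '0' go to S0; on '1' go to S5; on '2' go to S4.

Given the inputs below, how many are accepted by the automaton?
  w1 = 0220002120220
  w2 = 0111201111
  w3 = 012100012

w1:
  start at S0
  read '0': S0 → S0
  read '2': S0 → S4
  read '2': S4 → S3
  read '0': S3 → S3
  read '0': S3 → S3
  read '0': S3 → S3
  read '2': S3 → S4
  read '1': S4 → S2
  read '2': S2 → S3
  read '0': S3 → S3
  read '2': S3 → S4
  read '2': S4 → S3
  read '0': S3 → S3
  end S3, accepted
w2:
  start at S0
  read '0': S0 → S0
  read '1': S0 → S0
  read '1': S0 → S0
  read '1': S0 → S0
  read '2': S0 → S4
  read '0': S4 → S3
  read '1': S3 → S2
  read '1': S2 → S2
  read '1': S2 → S2
  read '1': S2 → S2
  end S2, rejected
w3:
  start at S0
  read '0': S0 → S0
  read '1': S0 → S0
  read '2': S0 → S4
  read '1': S4 → S2
  read '0': S2 → S0
  read '0': S0 → S0
  read '0': S0 → S0
  read '1': S0 → S0
  read '2': S0 → S4
  end S4, accepted

2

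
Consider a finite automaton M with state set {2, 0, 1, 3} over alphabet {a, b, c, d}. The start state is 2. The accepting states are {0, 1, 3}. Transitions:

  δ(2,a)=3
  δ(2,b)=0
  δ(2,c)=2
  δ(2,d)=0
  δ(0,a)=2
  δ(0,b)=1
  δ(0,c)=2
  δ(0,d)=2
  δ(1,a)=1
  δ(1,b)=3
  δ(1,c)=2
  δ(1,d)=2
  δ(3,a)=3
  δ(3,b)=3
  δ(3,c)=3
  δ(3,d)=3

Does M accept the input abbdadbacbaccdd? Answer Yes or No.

Yes

2 → 3 → 3 → 3 → 3 → 3 → 3 → 3 → 3 → 3 → 3 → 3 → 3 → 3 → 3 → 3
End state 3 is accepting.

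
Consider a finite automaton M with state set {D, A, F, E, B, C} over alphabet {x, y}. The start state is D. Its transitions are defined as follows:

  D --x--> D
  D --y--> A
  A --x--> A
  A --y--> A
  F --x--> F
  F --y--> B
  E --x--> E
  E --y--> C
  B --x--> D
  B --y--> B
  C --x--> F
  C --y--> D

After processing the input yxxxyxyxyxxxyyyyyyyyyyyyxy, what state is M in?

start at D
read 'y': D → A
read 'x': A → A
read 'x': A → A
read 'x': A → A
read 'y': A → A
read 'x': A → A
read 'y': A → A
read 'x': A → A
read 'y': A → A
read 'x': A → A
read 'x': A → A
read 'x': A → A
read 'y': A → A
read 'y': A → A
read 'y': A → A
read 'y': A → A
read 'y': A → A
read 'y': A → A
read 'y': A → A
read 'y': A → A
read 'y': A → A
read 'y': A → A
read 'y': A → A
read 'y': A → A
read 'x': A → A
read 'y': A → A

A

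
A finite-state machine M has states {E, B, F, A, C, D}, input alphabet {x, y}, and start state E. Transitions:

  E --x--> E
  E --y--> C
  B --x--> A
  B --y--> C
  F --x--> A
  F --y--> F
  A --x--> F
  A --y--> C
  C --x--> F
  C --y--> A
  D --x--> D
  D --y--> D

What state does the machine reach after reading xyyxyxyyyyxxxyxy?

C

start at E
read 'x': E → E
read 'y': E → C
read 'y': C → A
read 'x': A → F
read 'y': F → F
read 'x': F → A
read 'y': A → C
read 'y': C → A
read 'y': A → C
read 'y': C → A
read 'x': A → F
read 'x': F → A
read 'x': A → F
read 'y': F → F
read 'x': F → A
read 'y': A → C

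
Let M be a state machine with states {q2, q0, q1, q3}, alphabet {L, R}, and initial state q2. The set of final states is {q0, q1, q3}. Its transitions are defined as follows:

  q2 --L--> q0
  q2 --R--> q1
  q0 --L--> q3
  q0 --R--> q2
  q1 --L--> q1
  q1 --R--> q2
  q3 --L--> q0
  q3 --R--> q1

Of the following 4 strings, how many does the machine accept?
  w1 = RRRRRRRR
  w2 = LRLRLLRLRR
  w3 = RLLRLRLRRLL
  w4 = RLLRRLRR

w1:
  start at q2
  read 'R': q2 → q1
  read 'R': q1 → q2
  read 'R': q2 → q1
  read 'R': q1 → q2
  read 'R': q2 → q1
  read 'R': q1 → q2
  read 'R': q2 → q1
  read 'R': q1 → q2
  end q2, rejected
w2:
  start at q2
  read 'L': q2 → q0
  read 'R': q0 → q2
  read 'L': q2 → q0
  read 'R': q0 → q2
  read 'L': q2 → q0
  read 'L': q0 → q3
  read 'R': q3 → q1
  read 'L': q1 → q1
  read 'R': q1 → q2
  read 'R': q2 → q1
  end q1, accepted
w3:
  start at q2
  read 'R': q2 → q1
  read 'L': q1 → q1
  read 'L': q1 → q1
  read 'R': q1 → q2
  read 'L': q2 → q0
  read 'R': q0 → q2
  read 'L': q2 → q0
  read 'R': q0 → q2
  read 'R': q2 → q1
  read 'L': q1 → q1
  read 'L': q1 → q1
  end q1, accepted
w4:
  start at q2
  read 'R': q2 → q1
  read 'L': q1 → q1
  read 'L': q1 → q1
  read 'R': q1 → q2
  read 'R': q2 → q1
  read 'L': q1 → q1
  read 'R': q1 → q2
  read 'R': q2 → q1
  end q1, accepted

3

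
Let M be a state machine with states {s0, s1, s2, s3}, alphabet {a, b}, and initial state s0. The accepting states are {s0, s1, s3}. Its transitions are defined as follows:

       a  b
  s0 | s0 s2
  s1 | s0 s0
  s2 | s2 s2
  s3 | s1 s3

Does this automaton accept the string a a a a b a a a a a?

No

Trace: s0 -a-> s0 -a-> s0 -a-> s0 -a-> s0 -b-> s2 -a-> s2 -a-> s2 -a-> s2 -a-> s2 -a-> s2
End state s2 is not accepting.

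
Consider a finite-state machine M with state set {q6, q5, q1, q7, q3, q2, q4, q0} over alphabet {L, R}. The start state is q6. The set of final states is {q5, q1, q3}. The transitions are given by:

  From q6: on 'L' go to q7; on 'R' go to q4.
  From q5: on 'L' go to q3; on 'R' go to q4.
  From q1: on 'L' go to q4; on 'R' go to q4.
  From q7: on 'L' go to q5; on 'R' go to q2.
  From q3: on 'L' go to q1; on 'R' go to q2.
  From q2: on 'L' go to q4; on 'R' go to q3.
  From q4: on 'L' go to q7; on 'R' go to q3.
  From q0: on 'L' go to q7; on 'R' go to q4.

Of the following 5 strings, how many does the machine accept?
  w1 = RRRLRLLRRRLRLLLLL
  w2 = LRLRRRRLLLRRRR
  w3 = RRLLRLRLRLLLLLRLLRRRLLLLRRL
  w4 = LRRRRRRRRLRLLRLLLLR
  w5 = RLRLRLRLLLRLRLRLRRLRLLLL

3

w1: q6 → q4 → q3 → q2 → q4 → q3 → q1 → q4 → q3 → q2 → q3 → q1 → q4 → q7 → q5 → q3 → q1 → q4  → end q4, rejected
w2: q6 → q7 → q2 → q4 → q3 → q2 → q3 → q2 → q4 → q7 → q5 → q4 → q3 → q2 → q3  → end q3, accepted
w3: q6 → q4 → q3 → q1 → q4 → q3 → q1 → q4 → q7 → q2 → q4 → q7 → q5 → q3 → q1 → q4 → q7 → q5 → q4 → q3 → q2 → q4 → q7 → q5 → q3 → q2 → q3 → q1  → end q1, accepted
w4: q6 → q7 → q2 → q3 → q2 → q3 → q2 → q3 → q2 → q3 → q1 → q4 → q7 → q5 → q4 → q7 → q5 → q3 → q1 → q4  → end q4, rejected
w5: q6 → q4 → q7 → q2 → q4 → q3 → q1 → q4 → q7 → q5 → q3 → q2 → q4 → q3 → q1 → q4 → q7 → q2 → q3 → q1 → q4 → q7 → q5 → q3 → q1  → end q1, accepted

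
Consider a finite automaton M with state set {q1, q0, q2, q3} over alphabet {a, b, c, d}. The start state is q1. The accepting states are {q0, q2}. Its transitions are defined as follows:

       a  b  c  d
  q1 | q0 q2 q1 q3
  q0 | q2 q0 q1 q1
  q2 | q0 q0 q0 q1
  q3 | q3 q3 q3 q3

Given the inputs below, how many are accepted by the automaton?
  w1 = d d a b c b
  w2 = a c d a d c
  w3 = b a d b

1

w1: Trace: q1 -d-> q3 -d-> q3 -a-> q3 -b-> q3 -c-> q3 -b-> q3  → end q3, rejected
w2: Trace: q1 -a-> q0 -c-> q1 -d-> q3 -a-> q3 -d-> q3 -c-> q3  → end q3, rejected
w3: Trace: q1 -b-> q2 -a-> q0 -d-> q1 -b-> q2  → end q2, accepted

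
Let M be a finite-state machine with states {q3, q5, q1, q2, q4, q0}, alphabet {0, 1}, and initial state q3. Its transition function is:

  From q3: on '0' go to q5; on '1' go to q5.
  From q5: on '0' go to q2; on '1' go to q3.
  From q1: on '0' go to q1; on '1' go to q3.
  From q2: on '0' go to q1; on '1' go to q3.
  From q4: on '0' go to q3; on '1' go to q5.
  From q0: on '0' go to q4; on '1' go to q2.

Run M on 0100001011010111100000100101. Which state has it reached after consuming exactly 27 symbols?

q5

start at q3
read '0': q3 → q5
read '1': q5 → q3
read '0': q3 → q5
read '0': q5 → q2
read '0': q2 → q1
read '0': q1 → q1
read '1': q1 → q3
read '0': q3 → q5
read '1': q5 → q3
read '1': q3 → q5
read '0': q5 → q2
read '1': q2 → q3
read '0': q3 → q5
read '1': q5 → q3
read '1': q3 → q5
read '1': q5 → q3
read '1': q3 → q5
read '0': q5 → q2
read '0': q2 → q1
read '0': q1 → q1
read '0': q1 → q1
read '0': q1 → q1
read '1': q1 → q3
read '0': q3 → q5
read '0': q5 → q2
read '1': q2 → q3
read '0': q3 → q5
After 27 symbols: q5.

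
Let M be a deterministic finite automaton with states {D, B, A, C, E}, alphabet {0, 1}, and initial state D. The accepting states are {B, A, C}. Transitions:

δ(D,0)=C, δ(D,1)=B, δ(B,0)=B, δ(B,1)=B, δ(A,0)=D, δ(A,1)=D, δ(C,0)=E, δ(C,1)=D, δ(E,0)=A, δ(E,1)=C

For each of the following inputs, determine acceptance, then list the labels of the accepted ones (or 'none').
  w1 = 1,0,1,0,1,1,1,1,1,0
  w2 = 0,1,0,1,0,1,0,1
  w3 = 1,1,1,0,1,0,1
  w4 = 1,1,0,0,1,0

w1:
  start at D
  read '1': D → B
  read '0': B → B
  read '1': B → B
  read '0': B → B
  read '1': B → B
  read '1': B → B
  read '1': B → B
  read '1': B → B
  read '1': B → B
  read '0': B → B
  end B, accepted
w2:
  start at D
  read '0': D → C
  read '1': C → D
  read '0': D → C
  read '1': C → D
  read '0': D → C
  read '1': C → D
  read '0': D → C
  read '1': C → D
  end D, rejected
w3:
  start at D
  read '1': D → B
  read '1': B → B
  read '1': B → B
  read '0': B → B
  read '1': B → B
  read '0': B → B
  read '1': B → B
  end B, accepted
w4:
  start at D
  read '1': D → B
  read '1': B → B
  read '0': B → B
  read '0': B → B
  read '1': B → B
  read '0': B → B
  end B, accepted

w1, w3, w4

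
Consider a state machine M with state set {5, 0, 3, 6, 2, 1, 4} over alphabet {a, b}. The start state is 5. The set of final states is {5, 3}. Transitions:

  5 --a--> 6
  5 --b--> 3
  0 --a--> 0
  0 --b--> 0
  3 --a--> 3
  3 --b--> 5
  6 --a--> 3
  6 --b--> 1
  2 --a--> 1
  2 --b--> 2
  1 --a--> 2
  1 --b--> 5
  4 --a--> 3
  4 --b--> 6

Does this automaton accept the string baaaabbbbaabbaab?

start at 5
read 'b': 5 → 3
read 'a': 3 → 3
read 'a': 3 → 3
read 'a': 3 → 3
read 'a': 3 → 3
read 'b': 3 → 5
read 'b': 5 → 3
read 'b': 3 → 5
read 'b': 5 → 3
read 'a': 3 → 3
read 'a': 3 → 3
read 'b': 3 → 5
read 'b': 5 → 3
read 'a': 3 → 3
read 'a': 3 → 3
read 'b': 3 → 5
End state 5 is accepting.

Yes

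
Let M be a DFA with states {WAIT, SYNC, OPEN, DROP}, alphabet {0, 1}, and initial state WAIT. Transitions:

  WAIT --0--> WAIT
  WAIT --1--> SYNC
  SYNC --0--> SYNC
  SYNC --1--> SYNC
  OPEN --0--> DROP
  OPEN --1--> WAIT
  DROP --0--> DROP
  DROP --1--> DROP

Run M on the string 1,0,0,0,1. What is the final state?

start at WAIT
read '1': WAIT → SYNC
read '0': SYNC → SYNC
read '0': SYNC → SYNC
read '0': SYNC → SYNC
read '1': SYNC → SYNC

SYNC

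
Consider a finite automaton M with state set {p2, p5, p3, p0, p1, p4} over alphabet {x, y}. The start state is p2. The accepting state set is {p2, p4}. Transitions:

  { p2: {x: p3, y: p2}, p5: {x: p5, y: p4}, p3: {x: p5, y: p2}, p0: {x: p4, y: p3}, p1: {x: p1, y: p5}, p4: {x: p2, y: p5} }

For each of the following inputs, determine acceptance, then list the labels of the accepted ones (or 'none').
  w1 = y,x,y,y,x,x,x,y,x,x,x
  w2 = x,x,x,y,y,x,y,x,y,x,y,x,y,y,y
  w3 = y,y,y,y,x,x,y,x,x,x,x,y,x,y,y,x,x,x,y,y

w2

w1: Trace: p2 -y-> p2 -x-> p3 -y-> p2 -y-> p2 -x-> p3 -x-> p5 -x-> p5 -y-> p4 -x-> p2 -x-> p3 -x-> p5  → end p5, rejected
w2: Trace: p2 -x-> p3 -x-> p5 -x-> p5 -y-> p4 -y-> p5 -x-> p5 -y-> p4 -x-> p2 -y-> p2 -x-> p3 -y-> p2 -x-> p3 -y-> p2 -y-> p2 -y-> p2  → end p2, accepted
w3: Trace: p2 -y-> p2 -y-> p2 -y-> p2 -y-> p2 -x-> p3 -x-> p5 -y-> p4 -x-> p2 -x-> p3 -x-> p5 -x-> p5 -y-> p4 -x-> p2 -y-> p2 -y-> p2 -x-> p3 -x-> p5 -x-> p5 -y-> p4 -y-> p5  → end p5, rejected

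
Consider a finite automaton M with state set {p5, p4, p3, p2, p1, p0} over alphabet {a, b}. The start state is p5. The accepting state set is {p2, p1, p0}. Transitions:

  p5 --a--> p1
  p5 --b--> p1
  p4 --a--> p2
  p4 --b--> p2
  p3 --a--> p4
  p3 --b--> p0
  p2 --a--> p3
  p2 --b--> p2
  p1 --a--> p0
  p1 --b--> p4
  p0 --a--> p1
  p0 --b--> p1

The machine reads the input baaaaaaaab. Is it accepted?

Trace: p5 -b-> p1 -a-> p0 -a-> p1 -a-> p0 -a-> p1 -a-> p0 -a-> p1 -a-> p0 -a-> p1 -b-> p4
End state p4 is not accepting.

No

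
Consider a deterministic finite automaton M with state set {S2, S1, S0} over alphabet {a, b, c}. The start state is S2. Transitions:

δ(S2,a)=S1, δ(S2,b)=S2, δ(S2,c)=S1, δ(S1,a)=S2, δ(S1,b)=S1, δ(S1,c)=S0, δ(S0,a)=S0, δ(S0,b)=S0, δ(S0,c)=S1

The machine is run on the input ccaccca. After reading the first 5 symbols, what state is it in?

S2 → S1 → S0 → S0 → S1 → S0
After 5 symbols: S0.

S0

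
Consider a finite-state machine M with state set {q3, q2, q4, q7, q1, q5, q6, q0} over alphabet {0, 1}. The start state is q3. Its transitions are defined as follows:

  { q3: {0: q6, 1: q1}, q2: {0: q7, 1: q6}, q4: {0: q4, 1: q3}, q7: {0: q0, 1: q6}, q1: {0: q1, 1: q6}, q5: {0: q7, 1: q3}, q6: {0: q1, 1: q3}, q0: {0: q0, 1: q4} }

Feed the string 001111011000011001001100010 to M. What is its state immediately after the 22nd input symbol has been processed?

start at q3
read '0': q3 → q6
read '0': q6 → q1
read '1': q1 → q6
read '1': q6 → q3
read '1': q3 → q1
read '1': q1 → q6
read '0': q6 → q1
read '1': q1 → q6
read '1': q6 → q3
read '0': q3 → q6
read '0': q6 → q1
read '0': q1 → q1
read '0': q1 → q1
read '1': q1 → q6
read '1': q6 → q3
read '0': q3 → q6
read '0': q6 → q1
read '1': q1 → q6
read '0': q6 → q1
read '0': q1 → q1
read '1': q1 → q6
read '1': q6 → q3
After 22 symbols: q3.

q3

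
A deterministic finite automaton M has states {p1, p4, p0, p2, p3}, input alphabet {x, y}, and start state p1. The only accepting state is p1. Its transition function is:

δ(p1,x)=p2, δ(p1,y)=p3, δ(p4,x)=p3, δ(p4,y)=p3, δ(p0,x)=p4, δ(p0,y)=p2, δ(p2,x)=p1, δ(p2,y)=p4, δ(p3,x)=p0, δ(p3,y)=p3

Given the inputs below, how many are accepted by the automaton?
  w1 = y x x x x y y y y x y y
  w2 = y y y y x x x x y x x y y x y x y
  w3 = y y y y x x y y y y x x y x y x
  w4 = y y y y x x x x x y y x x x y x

w1:
  start at p1
  read 'y': p1 → p3
  read 'x': p3 → p0
  read 'x': p0 → p4
  read 'x': p4 → p3
  read 'x': p3 → p0
  read 'y': p0 → p2
  read 'y': p2 → p4
  read 'y': p4 → p3
  read 'y': p3 → p3
  read 'x': p3 → p0
  read 'y': p0 → p2
  read 'y': p2 → p4
  end p4, rejected
w2:
  start at p1
  read 'y': p1 → p3
  read 'y': p3 → p3
  read 'y': p3 → p3
  read 'y': p3 → p3
  read 'x': p3 → p0
  read 'x': p0 → p4
  read 'x': p4 → p3
  read 'x': p3 → p0
  read 'y': p0 → p2
  read 'x': p2 → p1
  read 'x': p1 → p2
  read 'y': p2 → p4
  read 'y': p4 → p3
  read 'x': p3 → p0
  read 'y': p0 → p2
  read 'x': p2 → p1
  read 'y': p1 → p3
  end p3, rejected
w3:
  start at p1
  read 'y': p1 → p3
  read 'y': p3 → p3
  read 'y': p3 → p3
  read 'y': p3 → p3
  read 'x': p3 → p0
  read 'x': p0 → p4
  read 'y': p4 → p3
  read 'y': p3 → p3
  read 'y': p3 → p3
  read 'y': p3 → p3
  read 'x': p3 → p0
  read 'x': p0 → p4
  read 'y': p4 → p3
  read 'x': p3 → p0
  read 'y': p0 → p2
  read 'x': p2 → p1
  end p1, accepted
w4:
  start at p1
  read 'y': p1 → p3
  read 'y': p3 → p3
  read 'y': p3 → p3
  read 'y': p3 → p3
  read 'x': p3 → p0
  read 'x': p0 → p4
  read 'x': p4 → p3
  read 'x': p3 → p0
  read 'x': p0 → p4
  read 'y': p4 → p3
  read 'y': p3 → p3
  read 'x': p3 → p0
  read 'x': p0 → p4
  read 'x': p4 → p3
  read 'y': p3 → p3
  read 'x': p3 → p0
  end p0, rejected

1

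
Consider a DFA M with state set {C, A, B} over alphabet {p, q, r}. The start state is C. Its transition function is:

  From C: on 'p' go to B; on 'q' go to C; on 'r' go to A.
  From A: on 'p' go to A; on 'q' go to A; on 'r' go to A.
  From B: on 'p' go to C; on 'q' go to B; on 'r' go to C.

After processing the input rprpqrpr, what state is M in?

C → A → A → A → A → A → A → A → A

A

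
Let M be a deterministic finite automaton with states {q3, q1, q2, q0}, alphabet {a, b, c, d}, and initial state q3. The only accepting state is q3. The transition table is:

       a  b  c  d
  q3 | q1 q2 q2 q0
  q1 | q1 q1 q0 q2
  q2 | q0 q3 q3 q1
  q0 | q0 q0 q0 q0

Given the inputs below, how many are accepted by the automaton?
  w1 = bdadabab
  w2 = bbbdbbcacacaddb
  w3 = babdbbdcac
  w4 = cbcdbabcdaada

0

w1: q3 → q2 → q1 → q1 → q2 → q0 → q0 → q0 → q0  → end q0, rejected
w2: q3 → q2 → q3 → q2 → q1 → q1 → q1 → q0 → q0 → q0 → q0 → q0 → q0 → q0 → q0 → q0  → end q0, rejected
w3: q3 → q2 → q0 → q0 → q0 → q0 → q0 → q0 → q0 → q0 → q0  → end q0, rejected
w4: q3 → q2 → q3 → q2 → q1 → q1 → q1 → q1 → q0 → q0 → q0 → q0 → q0 → q0  → end q0, rejected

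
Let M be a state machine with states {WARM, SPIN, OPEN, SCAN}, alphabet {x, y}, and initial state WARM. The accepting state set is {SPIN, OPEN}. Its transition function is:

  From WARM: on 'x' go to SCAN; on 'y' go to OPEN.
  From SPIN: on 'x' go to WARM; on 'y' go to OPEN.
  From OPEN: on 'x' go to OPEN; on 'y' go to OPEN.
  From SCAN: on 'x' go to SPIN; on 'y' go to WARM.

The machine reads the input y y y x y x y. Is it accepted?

Trace: WARM -y-> OPEN -y-> OPEN -y-> OPEN -x-> OPEN -y-> OPEN -x-> OPEN -y-> OPEN
End state OPEN is accepting.

Yes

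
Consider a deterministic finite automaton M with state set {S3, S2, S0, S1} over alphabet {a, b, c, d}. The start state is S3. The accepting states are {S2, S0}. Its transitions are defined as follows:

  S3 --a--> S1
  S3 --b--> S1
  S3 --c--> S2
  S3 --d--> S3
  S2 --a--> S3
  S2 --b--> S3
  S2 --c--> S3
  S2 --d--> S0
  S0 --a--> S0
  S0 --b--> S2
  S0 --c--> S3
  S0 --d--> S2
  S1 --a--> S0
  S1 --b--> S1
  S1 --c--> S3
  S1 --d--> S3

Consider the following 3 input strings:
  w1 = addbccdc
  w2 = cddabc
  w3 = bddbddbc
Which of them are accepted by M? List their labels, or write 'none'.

none

w1: Trace: S3 -a-> S1 -d-> S3 -d-> S3 -b-> S1 -c-> S3 -c-> S2 -d-> S0 -c-> S3  → end S3, rejected
w2: Trace: S3 -c-> S2 -d-> S0 -d-> S2 -a-> S3 -b-> S1 -c-> S3  → end S3, rejected
w3: Trace: S3 -b-> S1 -d-> S3 -d-> S3 -b-> S1 -d-> S3 -d-> S3 -b-> S1 -c-> S3  → end S3, rejected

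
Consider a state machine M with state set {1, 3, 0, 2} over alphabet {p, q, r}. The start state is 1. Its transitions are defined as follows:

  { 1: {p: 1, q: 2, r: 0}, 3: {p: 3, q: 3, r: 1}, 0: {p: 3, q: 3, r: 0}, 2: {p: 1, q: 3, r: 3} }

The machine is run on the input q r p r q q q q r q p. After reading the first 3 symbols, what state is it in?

Trace: 1 -q-> 2 -r-> 3 -p-> 3
After 3 symbols: 3.

3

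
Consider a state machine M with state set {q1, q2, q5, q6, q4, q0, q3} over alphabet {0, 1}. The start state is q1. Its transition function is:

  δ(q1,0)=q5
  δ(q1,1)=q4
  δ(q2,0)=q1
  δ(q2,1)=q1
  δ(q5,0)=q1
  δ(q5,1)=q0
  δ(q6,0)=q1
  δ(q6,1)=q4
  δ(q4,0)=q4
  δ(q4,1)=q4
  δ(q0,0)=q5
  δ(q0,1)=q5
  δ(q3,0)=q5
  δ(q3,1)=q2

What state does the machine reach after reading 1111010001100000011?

q1 → q4 → q4 → q4 → q4 → q4 → q4 → q4 → q4 → q4 → q4 → q4 → q4 → q4 → q4 → q4 → q4 → q4 → q4 → q4

q4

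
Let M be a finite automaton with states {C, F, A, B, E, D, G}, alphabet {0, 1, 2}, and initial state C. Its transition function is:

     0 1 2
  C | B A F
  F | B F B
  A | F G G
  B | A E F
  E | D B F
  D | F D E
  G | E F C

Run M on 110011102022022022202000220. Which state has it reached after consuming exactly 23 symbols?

start at C
read '1': C → A
read '1': A → G
read '0': G → E
read '0': E → D
read '1': D → D
read '1': D → D
read '1': D → D
read '0': D → F
read '2': F → B
read '0': B → A
read '2': A → G
read '2': G → C
read '0': C → B
read '2': B → F
read '2': F → B
read '0': B → A
read '2': A → G
read '2': G → C
read '2': C → F
read '0': F → B
read '2': B → F
read '0': F → B
read '0': B → A
After 23 symbols: A.

A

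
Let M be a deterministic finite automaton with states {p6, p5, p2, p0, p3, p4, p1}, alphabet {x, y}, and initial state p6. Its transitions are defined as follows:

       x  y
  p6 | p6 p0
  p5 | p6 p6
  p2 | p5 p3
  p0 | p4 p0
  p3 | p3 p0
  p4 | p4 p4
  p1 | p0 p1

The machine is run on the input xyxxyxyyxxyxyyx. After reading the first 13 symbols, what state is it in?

Trace: p6 -x-> p6 -y-> p0 -x-> p4 -x-> p4 -y-> p4 -x-> p4 -y-> p4 -y-> p4 -x-> p4 -x-> p4 -y-> p4 -x-> p4 -y-> p4
After 13 symbols: p4.

p4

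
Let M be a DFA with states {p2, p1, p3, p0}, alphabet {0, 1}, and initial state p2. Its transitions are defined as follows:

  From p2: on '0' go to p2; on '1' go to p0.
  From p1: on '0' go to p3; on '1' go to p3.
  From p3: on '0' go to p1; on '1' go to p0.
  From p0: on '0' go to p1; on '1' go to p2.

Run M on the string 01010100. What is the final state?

Trace: p2 -0-> p2 -1-> p0 -0-> p1 -1-> p3 -0-> p1 -1-> p3 -0-> p1 -0-> p3

p3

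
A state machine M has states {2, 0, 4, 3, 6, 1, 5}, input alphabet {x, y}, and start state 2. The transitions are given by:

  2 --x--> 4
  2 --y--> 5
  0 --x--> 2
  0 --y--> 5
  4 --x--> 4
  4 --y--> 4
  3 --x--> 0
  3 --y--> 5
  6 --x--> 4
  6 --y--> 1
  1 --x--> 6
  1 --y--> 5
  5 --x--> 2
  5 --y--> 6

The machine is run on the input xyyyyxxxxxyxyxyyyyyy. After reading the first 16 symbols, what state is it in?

start at 2
read 'x': 2 → 4
read 'y': 4 → 4
read 'y': 4 → 4
read 'y': 4 → 4
read 'y': 4 → 4
read 'x': 4 → 4
read 'x': 4 → 4
read 'x': 4 → 4
read 'x': 4 → 4
read 'x': 4 → 4
read 'y': 4 → 4
read 'x': 4 → 4
read 'y': 4 → 4
read 'x': 4 → 4
read 'y': 4 → 4
read 'y': 4 → 4
After 16 symbols: 4.

4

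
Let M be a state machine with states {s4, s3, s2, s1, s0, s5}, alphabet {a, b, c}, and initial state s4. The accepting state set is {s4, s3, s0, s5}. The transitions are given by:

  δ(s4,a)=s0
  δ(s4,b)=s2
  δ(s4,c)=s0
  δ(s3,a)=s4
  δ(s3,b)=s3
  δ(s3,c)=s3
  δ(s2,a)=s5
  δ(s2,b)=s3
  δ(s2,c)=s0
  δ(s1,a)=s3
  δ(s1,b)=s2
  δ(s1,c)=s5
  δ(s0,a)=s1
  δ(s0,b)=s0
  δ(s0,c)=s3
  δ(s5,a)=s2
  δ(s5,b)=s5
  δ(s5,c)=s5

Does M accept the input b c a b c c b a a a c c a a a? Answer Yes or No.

No

Trace: s4 -b-> s2 -c-> s0 -a-> s1 -b-> s2 -c-> s0 -c-> s3 -b-> s3 -a-> s4 -a-> s0 -a-> s1 -c-> s5 -c-> s5 -a-> s2 -a-> s5 -a-> s2
End state s2 is not accepting.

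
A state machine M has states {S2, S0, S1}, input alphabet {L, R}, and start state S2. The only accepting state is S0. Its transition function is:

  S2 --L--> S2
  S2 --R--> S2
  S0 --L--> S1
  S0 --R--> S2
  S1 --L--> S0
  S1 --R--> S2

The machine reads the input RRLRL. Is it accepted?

S2 → S2 → S2 → S2 → S2 → S2
End state S2 is not accepting.

No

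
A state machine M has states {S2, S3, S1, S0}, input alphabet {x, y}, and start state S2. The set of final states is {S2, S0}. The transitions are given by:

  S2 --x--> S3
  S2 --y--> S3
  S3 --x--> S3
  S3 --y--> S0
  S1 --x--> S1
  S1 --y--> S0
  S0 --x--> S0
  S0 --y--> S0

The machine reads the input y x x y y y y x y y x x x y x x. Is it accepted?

Yes

start at S2
read 'y': S2 → S3
read 'x': S3 → S3
read 'x': S3 → S3
read 'y': S3 → S0
read 'y': S0 → S0
read 'y': S0 → S0
read 'y': S0 → S0
read 'x': S0 → S0
read 'y': S0 → S0
read 'y': S0 → S0
read 'x': S0 → S0
read 'x': S0 → S0
read 'x': S0 → S0
read 'y': S0 → S0
read 'x': S0 → S0
read 'x': S0 → S0
End state S0 is accepting.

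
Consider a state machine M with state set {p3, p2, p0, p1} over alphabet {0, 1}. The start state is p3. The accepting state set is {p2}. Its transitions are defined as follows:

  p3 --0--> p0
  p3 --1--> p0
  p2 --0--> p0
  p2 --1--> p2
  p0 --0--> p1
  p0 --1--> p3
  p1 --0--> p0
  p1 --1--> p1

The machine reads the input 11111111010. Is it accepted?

No

p3 → p0 → p3 → p0 → p3 → p0 → p3 → p0 → p3 → p0 → p3 → p0
End state p0 is not accepting.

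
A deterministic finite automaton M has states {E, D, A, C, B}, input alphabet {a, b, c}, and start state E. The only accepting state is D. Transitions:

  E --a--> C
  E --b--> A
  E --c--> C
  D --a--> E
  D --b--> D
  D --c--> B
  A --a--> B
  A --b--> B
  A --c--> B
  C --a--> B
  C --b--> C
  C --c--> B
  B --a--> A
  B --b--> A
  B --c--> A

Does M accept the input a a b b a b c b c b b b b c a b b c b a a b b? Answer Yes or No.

E → C → B → A → B → A → B → A → B → A → B → A → B → A → B → A → B → A → B → A → B → A → B → A
End state A is not accepting.

No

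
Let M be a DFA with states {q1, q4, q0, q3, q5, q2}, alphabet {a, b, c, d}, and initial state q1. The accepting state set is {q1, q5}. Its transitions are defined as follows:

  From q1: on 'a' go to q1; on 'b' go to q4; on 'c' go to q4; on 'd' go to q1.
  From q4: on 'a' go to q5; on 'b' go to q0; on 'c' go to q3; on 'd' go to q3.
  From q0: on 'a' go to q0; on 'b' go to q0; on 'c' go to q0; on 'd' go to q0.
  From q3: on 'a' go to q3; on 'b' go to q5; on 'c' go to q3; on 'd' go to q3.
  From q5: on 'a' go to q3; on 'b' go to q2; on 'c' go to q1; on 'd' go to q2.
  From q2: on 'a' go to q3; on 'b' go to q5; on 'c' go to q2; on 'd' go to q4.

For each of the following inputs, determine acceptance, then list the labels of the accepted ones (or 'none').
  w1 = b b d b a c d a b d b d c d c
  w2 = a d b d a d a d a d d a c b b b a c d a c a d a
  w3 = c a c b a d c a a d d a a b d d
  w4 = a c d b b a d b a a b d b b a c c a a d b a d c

none

w1: Trace: q1 -b-> q4 -b-> q0 -d-> q0 -b-> q0 -a-> q0 -c-> q0 -d-> q0 -a-> q0 -b-> q0 -d-> q0 -b-> q0 -d-> q0 -c-> q0 -d-> q0 -c-> q0  → end q0, rejected
w2: Trace: q1 -a-> q1 -d-> q1 -b-> q4 -d-> q3 -a-> q3 -d-> q3 -a-> q3 -d-> q3 -a-> q3 -d-> q3 -d-> q3 -a-> q3 -c-> q3 -b-> q5 -b-> q2 -b-> q5 -a-> q3 -c-> q3 -d-> q3 -a-> q3 -c-> q3 -a-> q3 -d-> q3 -a-> q3  → end q3, rejected
w3: Trace: q1 -c-> q4 -a-> q5 -c-> q1 -b-> q4 -a-> q5 -d-> q2 -c-> q2 -a-> q3 -a-> q3 -d-> q3 -d-> q3 -a-> q3 -a-> q3 -b-> q5 -d-> q2 -d-> q4  → end q4, rejected
w4: Trace: q1 -a-> q1 -c-> q4 -d-> q3 -b-> q5 -b-> q2 -a-> q3 -d-> q3 -b-> q5 -a-> q3 -a-> q3 -b-> q5 -d-> q2 -b-> q5 -b-> q2 -a-> q3 -c-> q3 -c-> q3 -a-> q3 -a-> q3 -d-> q3 -b-> q5 -a-> q3 -d-> q3 -c-> q3  → end q3, rejected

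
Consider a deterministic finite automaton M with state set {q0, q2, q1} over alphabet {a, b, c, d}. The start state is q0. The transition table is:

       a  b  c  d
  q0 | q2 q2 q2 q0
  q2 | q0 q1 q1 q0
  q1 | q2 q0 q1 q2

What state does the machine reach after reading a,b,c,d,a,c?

Trace: q0 -a-> q2 -b-> q1 -c-> q1 -d-> q2 -a-> q0 -c-> q2

q2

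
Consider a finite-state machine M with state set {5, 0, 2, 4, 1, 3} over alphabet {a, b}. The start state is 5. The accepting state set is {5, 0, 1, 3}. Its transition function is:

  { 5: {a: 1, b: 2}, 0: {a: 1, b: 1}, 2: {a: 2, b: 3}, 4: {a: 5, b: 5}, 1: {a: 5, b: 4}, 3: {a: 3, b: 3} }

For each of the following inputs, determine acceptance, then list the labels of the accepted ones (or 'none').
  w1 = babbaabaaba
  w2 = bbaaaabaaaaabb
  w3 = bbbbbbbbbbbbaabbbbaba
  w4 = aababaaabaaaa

w1: Trace: 5 -b-> 2 -a-> 2 -b-> 3 -b-> 3 -a-> 3 -a-> 3 -b-> 3 -a-> 3 -a-> 3 -b-> 3 -a-> 3  → end 3, accepted
w2: Trace: 5 -b-> 2 -b-> 3 -a-> 3 -a-> 3 -a-> 3 -a-> 3 -b-> 3 -a-> 3 -a-> 3 -a-> 3 -a-> 3 -a-> 3 -b-> 3 -b-> 3  → end 3, accepted
w3: Trace: 5 -b-> 2 -b-> 3 -b-> 3 -b-> 3 -b-> 3 -b-> 3 -b-> 3 -b-> 3 -b-> 3 -b-> 3 -b-> 3 -b-> 3 -a-> 3 -a-> 3 -b-> 3 -b-> 3 -b-> 3 -b-> 3 -a-> 3 -b-> 3 -a-> 3  → end 3, accepted
w4: Trace: 5 -a-> 1 -a-> 5 -b-> 2 -a-> 2 -b-> 3 -a-> 3 -a-> 3 -a-> 3 -b-> 3 -a-> 3 -a-> 3 -a-> 3 -a-> 3  → end 3, accepted

w1, w2, w3, w4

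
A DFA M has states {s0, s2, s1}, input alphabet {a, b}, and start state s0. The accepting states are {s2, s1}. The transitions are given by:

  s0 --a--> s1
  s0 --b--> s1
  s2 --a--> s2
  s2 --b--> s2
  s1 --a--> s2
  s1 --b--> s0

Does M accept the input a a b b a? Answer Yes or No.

Trace: s0 -a-> s1 -a-> s2 -b-> s2 -b-> s2 -a-> s2
End state s2 is accepting.

Yes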